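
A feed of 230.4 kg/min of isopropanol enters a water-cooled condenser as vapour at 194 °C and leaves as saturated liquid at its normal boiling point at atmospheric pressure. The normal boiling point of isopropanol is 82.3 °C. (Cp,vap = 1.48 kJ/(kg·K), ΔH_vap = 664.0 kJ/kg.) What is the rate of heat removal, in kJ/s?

Q_c = 3180 kJ/s

vapour 194→82.3 °C: -165.32 kJ/kg
condensation at 82.3 °C: -664 kJ/kg
Δh = -165.32 + -664 = -829.32 kJ/kg
Q = ṁ·Δh = 230.4 kg/min × -829.32 kJ/kg = -191070 kJ/min
|Q| = 3184.6 kW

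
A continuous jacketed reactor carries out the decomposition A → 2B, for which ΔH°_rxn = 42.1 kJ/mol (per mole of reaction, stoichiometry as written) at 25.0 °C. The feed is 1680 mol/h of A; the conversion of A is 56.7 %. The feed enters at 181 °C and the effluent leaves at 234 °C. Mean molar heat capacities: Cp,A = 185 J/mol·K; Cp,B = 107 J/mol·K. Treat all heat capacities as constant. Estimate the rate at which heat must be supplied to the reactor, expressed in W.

Extent of reaction ξ = 0.567 × 1680 = 952.56 mol/h
Reaction term: ξ·ΔH°_rxn = 952.56 × 42.1 = 40103 kJ/h
Sensible, feed 181→25 °C: -48485 kJ/h
Outlet flows (mol/h): A 727.44, B 1905.1
Sensible, products 25→234 °C: 70731 kJ/h
Q = ΔH = 62349 kJ/h = 17.319 kW
Heat supplied = 17319 W

Q_in = 17300 W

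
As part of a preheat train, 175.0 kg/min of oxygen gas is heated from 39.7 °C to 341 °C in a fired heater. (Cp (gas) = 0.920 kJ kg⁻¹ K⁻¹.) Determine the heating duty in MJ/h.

Q = 2910 MJ/h

Q = ṁ·Cp·ΔT = 175.0 × 0.920 × (341 − 39.7) = 48509 kJ/min
Converting: 48509 / 60 s = 808.49 kW
Heating duty = 2910.6 MJ/h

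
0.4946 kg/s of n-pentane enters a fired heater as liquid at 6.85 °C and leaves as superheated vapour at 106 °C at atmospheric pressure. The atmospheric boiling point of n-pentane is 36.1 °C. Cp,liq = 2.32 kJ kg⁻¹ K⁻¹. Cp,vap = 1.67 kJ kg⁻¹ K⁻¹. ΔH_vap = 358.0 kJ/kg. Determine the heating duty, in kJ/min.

Q = 16100 kJ/min

liquid 6.85→36.1 °C: 67.86 kJ/kg
vaporisation at 36.1 °C: 358 kJ/kg
vapour 36.1→106 °C: 116.73 kJ/kg
Δh = 67.86 + 358 + 116.73 = 542.59 kJ/kg
Q = ṁ·Δh = 0.4946 kg/s × 542.59 kJ/kg = 268.37 kJ/s
|Q| = 268.37 kW = 16102 kJ/min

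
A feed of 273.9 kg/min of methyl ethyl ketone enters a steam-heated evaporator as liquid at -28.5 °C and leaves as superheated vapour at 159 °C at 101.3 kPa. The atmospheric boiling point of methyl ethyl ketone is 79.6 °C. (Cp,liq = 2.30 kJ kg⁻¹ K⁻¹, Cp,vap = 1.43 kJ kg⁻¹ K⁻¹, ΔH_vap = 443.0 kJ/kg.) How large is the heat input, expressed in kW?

liquid -28.5→79.6 °C: 248.63 kJ/kg
vaporisation at 79.6 °C: 443 kJ/kg
vapour 79.6→159 °C: 113.54 kJ/kg
Δh = 248.63 + 443 + 113.54 = 805.17 kJ/kg
Q = ṁ·Δh = 273.9 kg/min × 805.17 kJ/kg = 220540 kJ/min
|Q| = 3675.6 kW

Q = 3680 kW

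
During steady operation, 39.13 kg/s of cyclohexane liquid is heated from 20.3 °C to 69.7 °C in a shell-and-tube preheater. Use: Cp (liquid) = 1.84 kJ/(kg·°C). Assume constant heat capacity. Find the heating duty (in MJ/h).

Q = ṁ·Cp·ΔT = 39.13 × 1.84 × (69.7 − 20.3) = 3556.8 kJ/s
Heating duty = 12804 MJ/h

Q = 12800 MJ/h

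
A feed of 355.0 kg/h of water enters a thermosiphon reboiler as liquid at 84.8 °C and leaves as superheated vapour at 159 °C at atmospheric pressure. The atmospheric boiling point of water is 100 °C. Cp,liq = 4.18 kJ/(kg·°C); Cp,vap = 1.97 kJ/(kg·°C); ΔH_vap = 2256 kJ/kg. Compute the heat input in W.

Q = 240000 W

liquid 84.8→100 °C: 63.536 kJ/kg
vaporisation at 100 °C: 2256 kJ/kg
vapour 100→159 °C: 116.23 kJ/kg
Δh = 63.536 + 2256 + 116.23 = 2435.8 kJ/kg
Q = ṁ·Δh = 355.0 kg/h × 2435.8 kJ/kg = 864700 kJ/h
|Q| = 240.19 kW = 240190 W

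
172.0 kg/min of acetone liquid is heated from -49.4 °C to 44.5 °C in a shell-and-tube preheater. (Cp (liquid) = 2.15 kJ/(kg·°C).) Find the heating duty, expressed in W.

Q = ṁ·Cp·ΔT = 172.0 × 2.15 × (44.5 − -49.4) = 34724 kJ/min
Converting: 34724 / 60 s = 578.74 kW
Heating duty = 578740 W

Q = 579000 W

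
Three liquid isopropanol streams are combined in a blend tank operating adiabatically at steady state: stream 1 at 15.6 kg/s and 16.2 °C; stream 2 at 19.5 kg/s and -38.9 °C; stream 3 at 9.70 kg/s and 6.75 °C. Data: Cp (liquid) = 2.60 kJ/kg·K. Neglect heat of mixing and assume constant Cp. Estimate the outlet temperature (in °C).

T_out = -9.83 °C

Adiabatic, steady state ⇒ Σ ṁᵢCp,ᵢ(T_out − Tᵢ) = 0
T_out = Σ ṁᵢCp,ᵢTᵢ / Σ ṁᵢCp,ᵢ
      = -1144.9 / 116.48 = -9.8294 °C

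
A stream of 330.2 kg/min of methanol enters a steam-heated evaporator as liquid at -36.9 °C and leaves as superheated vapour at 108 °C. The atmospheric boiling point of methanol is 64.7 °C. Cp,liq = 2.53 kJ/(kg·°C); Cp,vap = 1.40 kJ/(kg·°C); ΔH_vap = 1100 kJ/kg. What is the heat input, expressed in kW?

Q = 7800 kW

liquid -36.9→64.7 °C: 257.05 kJ/kg
vaporisation at 64.7 °C: 1100 kJ/kg
vapour 64.7→108 °C: 60.62 kJ/kg
Δh = 257.05 + 1100 + 60.62 = 1417.7 kJ/kg
Q = ṁ·Δh = 330.2 kg/min × 1417.7 kJ/kg = 468110 kJ/min
|Q| = 7801.9 kW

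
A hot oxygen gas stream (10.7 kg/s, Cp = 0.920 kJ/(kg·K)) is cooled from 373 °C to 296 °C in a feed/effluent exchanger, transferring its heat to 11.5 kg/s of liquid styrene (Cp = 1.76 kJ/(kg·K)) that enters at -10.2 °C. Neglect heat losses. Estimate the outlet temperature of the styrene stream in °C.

T_c,out = 27.3 °C

Heat released by hot stream: Q = 10.7 × 0.920 × (373 − 296) = 757.99 kJ/s
Energy balance on cold side (adiabatic exchanger): Q = ṁ_c·Cp_c·(T_c,out − T_c,in)
T_c,out = -10.2 + 757.99/(11.5 × 1.76) = 27.25 °C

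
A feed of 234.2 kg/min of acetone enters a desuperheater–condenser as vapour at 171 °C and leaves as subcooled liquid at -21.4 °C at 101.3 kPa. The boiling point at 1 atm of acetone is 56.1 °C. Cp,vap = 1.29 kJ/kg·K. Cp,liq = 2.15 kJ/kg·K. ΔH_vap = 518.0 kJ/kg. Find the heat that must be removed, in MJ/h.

Q_c = 11700 MJ/h

vapour 171→56.1 °C: -148.22 kJ/kg
condensation at 56.1 °C: -518 kJ/kg
liquid 56.1→-21.4 °C: -166.62 kJ/kg
Δh = -148.22 + -518 + -166.62 = -832.85 kJ/kg
Q = ṁ·Δh = 234.2 kg/min × -832.85 kJ/kg = -195050 kJ/min
|Q| = 3250.9 kW = 11703 MJ/h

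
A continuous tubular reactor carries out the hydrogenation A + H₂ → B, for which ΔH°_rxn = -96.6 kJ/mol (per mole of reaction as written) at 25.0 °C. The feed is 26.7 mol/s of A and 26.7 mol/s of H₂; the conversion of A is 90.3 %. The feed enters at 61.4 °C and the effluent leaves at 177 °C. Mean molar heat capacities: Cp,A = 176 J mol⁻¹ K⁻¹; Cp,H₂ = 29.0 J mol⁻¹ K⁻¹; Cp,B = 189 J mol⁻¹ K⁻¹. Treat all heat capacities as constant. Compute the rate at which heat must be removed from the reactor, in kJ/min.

Extent of reaction ξ = 0.903 × 26.7 = 24.11 mol/s
Reaction term: ξ·ΔH°_rxn = 24.11 × -96.6 = -2329 kJ/s
Sensible, feed 61.4→25 °C: -199.24 kJ/s
Outlet flows (mol/s): A 2.5899, H₂ 2.5899, B 24.11
Sensible, products 25→177 °C: 773.34 kJ/s
Q = ΔH = -1754.9 kJ/s = -1754.9 kW
Heat removed = 105300 kJ/min

Q_out = 105000 kJ/min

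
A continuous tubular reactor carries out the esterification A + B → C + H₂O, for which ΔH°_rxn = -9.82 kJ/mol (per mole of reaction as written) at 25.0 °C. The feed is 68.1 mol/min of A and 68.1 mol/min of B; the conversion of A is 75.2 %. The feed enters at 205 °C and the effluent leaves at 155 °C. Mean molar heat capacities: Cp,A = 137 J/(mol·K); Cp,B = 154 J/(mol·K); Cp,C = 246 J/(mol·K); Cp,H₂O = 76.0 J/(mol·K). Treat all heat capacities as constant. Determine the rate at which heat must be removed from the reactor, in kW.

Extent of reaction ξ = 0.752 × 68.1 = 51.211 mol/min
Reaction term: ξ·ΔH°_rxn = 51.211 × -9.82 = -502.89 kJ/min
Sensible, feed 205→25 °C: -3567.1 kJ/min
Outlet flows (mol/min): A 16.889, B 16.889, C 51.211, H₂O 51.211
Sensible, products 25→155 °C: 2782.6 kJ/min
Q = ΔH = -1287.4 kJ/min = -21.456 kW
Heat removed = 21.456 kW

Q_out = 21.5 kW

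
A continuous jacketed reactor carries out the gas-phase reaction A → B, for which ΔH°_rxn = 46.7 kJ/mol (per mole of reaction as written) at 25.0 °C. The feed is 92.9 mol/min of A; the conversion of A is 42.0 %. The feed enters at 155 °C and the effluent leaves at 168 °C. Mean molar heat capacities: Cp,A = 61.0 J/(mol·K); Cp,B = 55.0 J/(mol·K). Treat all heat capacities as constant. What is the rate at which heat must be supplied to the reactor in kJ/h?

Q_in = 112000 kJ/h

Extent of reaction ξ = 0.420 × 92.9 = 39.018 mol/min
Reaction term: ξ·ΔH°_rxn = 39.018 × 46.7 = 1822.1 kJ/min
Sensible, feed 155→25 °C: -736.7 kJ/min
Outlet flows (mol/min): A 53.882, B 39.018
Sensible, products 25→168 °C: 776.89 kJ/min
Q = ΔH = 1862.3 kJ/min = 31.039 kW
Heat supplied = 111740 kJ/h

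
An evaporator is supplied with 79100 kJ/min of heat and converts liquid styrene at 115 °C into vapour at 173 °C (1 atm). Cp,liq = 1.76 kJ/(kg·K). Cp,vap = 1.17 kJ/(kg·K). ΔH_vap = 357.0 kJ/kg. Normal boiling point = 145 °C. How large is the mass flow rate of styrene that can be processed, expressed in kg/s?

Δh = 1.76×(145−115) + 357.0 + 1.17×(173−145) = 442.56 kJ/kg
Q = 79100 kJ/min = 1318.3 kJ/s = 1318.3 kJ/s
ṁ = Q/Δh = 1318.3 / 442.56 = 2.9789 kg/s

ṁ = 2.98 kg/s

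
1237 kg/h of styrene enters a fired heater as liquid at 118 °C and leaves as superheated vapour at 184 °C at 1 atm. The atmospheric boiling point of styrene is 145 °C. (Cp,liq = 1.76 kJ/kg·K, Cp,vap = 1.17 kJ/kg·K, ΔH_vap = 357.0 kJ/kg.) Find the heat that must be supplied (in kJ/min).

liquid 118→145 °C: 47.52 kJ/kg
vaporisation at 145 °C: 357 kJ/kg
vapour 145→184 °C: 45.63 kJ/kg
Δh = 47.52 + 357 + 45.63 = 450.15 kJ/kg
Q = ṁ·Δh = 1237 kg/h × 450.15 kJ/kg = 556840 kJ/h
|Q| = 154.68 kW = 9280.6 kJ/min

Q = 9280 kJ/min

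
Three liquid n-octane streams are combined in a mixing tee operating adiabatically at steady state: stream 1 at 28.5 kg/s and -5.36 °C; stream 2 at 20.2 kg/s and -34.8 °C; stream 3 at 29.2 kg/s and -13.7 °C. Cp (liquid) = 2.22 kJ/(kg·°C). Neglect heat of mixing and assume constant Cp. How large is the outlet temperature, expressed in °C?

Energy balance with Q = 0: Σ ṁᵢCp,ᵢ(T_out − Tᵢ) = 0
T_out = Σ ṁᵢCp,ᵢTᵢ / Σ ṁᵢCp,ᵢ
      = -2787.8 / 172.94 = -16.12 °C

T_out = -16.1 °C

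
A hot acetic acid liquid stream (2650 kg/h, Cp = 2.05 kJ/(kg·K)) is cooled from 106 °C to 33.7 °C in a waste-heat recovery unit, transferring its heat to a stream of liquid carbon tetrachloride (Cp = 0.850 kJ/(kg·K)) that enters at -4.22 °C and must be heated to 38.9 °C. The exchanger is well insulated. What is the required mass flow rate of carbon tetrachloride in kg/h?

ṁ_c = 10700 kg/h

Heat released by hot stream: Q = 2650 × 2.05 × (106 − 33.7) = 392770 kJ/h
Energy balance on cold side (adiabatic exchanger): Q = ṁ_c·Cp_c·(T_c,out − T_c,in)
ṁ_c = 392770 / [0.850 × (38.9 − -4.22)] = 10716 kg/h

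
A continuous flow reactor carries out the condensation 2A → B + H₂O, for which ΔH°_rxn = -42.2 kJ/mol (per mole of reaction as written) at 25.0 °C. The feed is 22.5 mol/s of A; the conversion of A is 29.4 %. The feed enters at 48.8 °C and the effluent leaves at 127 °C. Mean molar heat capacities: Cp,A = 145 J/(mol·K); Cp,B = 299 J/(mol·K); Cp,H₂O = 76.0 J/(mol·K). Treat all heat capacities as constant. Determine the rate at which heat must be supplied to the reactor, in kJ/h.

Extent of reaction ξ = 0.294 × 22.5 / 2 = 3.3075 mol/s
Reaction term: ξ·ΔH°_rxn = 3.3075 × -42.2 = -139.58 kJ/s
Sensible, feed 48.8→25 °C: -77.647 kJ/s
Outlet flows (mol/s): A 15.885, B 3.3075, H₂O 3.3075
Sensible, products 25→127 °C: 361.45 kJ/s
Q = ΔH = 144.23 kJ/s = 144.23 kW
Heat supplied = 519220 kJ/h

Q_in = 519000 kJ/h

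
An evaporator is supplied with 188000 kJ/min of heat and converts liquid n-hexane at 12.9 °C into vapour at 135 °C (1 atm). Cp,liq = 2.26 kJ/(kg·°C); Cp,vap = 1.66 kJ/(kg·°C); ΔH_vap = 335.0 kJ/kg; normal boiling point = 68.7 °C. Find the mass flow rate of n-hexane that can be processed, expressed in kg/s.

ṁ = 5.49 kg/s

Δh = 2.26×(68.7−12.9) + 335.0 + 1.66×(135−68.7) = 571.17 kJ/kg
Q = 188000 kJ/min = 3133.3 kJ/s = 3133.3 kJ/s
ṁ = Q/Δh = 3133.3 / 571.17 = 5.4859 kg/s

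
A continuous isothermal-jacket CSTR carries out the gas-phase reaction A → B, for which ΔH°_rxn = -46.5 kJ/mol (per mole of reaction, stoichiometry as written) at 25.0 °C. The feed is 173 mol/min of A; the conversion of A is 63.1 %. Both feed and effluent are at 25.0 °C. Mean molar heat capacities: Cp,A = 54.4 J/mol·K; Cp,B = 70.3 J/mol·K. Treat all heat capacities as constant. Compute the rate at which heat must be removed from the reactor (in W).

Extent of reaction ξ = 0.631 × 173 = 109.16 mol/min
Reaction term: ξ·ΔH°_rxn = 109.16 × -46.5 = -5076.1 kJ/min
Q = ΔH = -5076.1 kJ/min = -84.601 kW
Heat removed = 84601 W

Q_out = 84600 W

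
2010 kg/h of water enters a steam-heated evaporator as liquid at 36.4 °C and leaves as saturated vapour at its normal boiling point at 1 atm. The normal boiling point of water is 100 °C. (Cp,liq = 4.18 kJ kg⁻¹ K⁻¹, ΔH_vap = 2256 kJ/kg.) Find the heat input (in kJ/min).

liquid 36.4→100 °C: 265.85 kJ/kg
vaporisation at 100 °C: 2256 kJ/kg
Δh = 265.85 + 2256 = 2521.8 kJ/kg
Q = ṁ·Δh = 2010 kg/h × 2521.8 kJ/kg = 5.0689e+06 kJ/h
|Q| = 1408 kW = 84482 kJ/min

Q = 84500 kJ/min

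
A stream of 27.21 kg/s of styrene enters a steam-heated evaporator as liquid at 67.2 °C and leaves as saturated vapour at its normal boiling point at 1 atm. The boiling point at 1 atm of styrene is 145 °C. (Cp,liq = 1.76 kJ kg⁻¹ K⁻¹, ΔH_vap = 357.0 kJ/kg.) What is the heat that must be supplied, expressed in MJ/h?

Q = 48400 MJ/h

liquid 67.2→145 °C: 136.93 kJ/kg
vaporisation at 145 °C: 357 kJ/kg
Δh = 136.93 + 357 = 493.93 kJ/kg
Q = ṁ·Δh = 27.21 kg/s × 493.93 kJ/kg = 13440 kJ/s
|Q| = 13440 kW = 48383 MJ/h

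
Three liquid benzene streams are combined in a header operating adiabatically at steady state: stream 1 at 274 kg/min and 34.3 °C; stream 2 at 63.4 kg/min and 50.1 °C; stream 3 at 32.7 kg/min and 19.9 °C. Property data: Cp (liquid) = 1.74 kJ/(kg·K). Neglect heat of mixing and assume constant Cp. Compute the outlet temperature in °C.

Adiabatic, steady state ⇒ Σ ṁᵢCp,ᵢ(T_out − Tᵢ) = 0
Σ ṁᵢCp,ᵢTᵢ = 274×1.74×34.3 + 63.4×1.74×50.1 + 32.7×1.74×19.9 = 23012
Σ ṁᵢCp,ᵢ = 274×1.74 + 63.4×1.74 + 32.7×1.74 = 643.97
T_out = 23012 / 643.97 = 35.734 °C

T_out = 35.7 °C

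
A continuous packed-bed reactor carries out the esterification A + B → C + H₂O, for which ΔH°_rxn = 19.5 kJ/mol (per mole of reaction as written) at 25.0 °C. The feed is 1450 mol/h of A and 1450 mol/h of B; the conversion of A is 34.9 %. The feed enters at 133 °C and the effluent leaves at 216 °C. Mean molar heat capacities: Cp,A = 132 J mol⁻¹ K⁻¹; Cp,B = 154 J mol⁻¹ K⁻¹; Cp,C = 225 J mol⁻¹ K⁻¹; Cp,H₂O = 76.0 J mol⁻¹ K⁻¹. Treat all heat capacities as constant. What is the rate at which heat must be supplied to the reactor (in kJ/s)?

Extent of reaction ξ = 0.349 × 1450 = 506.05 mol/h
Reaction term: ξ·ΔH°_rxn = 506.05 × 19.5 = 9868 kJ/h
Sensible, feed 133→25 °C: -44788 kJ/h
Outlet flows (mol/h): A 943.95, B 943.95, C 506.05, H₂O 506.05
Sensible, products 25→216 °C: 80658 kJ/h
Q = ΔH = 45738 kJ/h = 12.705 kW
Heat supplied = 12.705 kJ/s

Q_in = 12.7 kJ/s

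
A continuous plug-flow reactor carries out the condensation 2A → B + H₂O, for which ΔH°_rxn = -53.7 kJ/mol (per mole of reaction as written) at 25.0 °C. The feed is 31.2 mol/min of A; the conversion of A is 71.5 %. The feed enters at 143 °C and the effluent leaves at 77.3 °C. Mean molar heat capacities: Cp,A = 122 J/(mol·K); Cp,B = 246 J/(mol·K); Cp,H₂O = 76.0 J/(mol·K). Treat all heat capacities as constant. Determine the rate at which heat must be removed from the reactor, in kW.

Q_out = 13.4 kW

Extent of reaction ξ = 0.715 × 31.2 / 2 = 11.154 mol/min
Reaction term: ξ·ΔH°_rxn = 11.154 × -53.7 = -598.97 kJ/min
Sensible, feed 143→25 °C: -449.16 kJ/min
Outlet flows (mol/min): A 8.892, B 11.154, H₂O 11.154
Sensible, products 25→77.3 °C: 244.58 kJ/min
Q = ΔH = -803.55 kJ/min = -13.392 kW
Heat removed = 13.392 kW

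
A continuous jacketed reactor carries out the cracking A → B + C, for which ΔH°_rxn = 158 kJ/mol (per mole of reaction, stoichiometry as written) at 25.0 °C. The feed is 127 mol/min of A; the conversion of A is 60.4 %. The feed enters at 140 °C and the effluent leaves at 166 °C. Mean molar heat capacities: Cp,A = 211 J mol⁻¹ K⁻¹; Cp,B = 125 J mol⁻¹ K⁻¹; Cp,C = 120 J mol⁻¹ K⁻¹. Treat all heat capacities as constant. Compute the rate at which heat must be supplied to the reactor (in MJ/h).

Q_in = 791 MJ/h

Extent of reaction ξ = 0.604 × 127 = 76.708 mol/min
Reaction term: ξ·ΔH°_rxn = 76.708 × 158 = 12120 kJ/min
Sensible, feed 140→25 °C: -3081.7 kJ/min
Outlet flows (mol/min): A 50.292, B 76.708, C 76.708
Sensible, products 25→166 °C: 4146.1 kJ/min
Q = ΔH = 13184 kJ/min = 219.74 kW
Heat supplied = 791.06 MJ/h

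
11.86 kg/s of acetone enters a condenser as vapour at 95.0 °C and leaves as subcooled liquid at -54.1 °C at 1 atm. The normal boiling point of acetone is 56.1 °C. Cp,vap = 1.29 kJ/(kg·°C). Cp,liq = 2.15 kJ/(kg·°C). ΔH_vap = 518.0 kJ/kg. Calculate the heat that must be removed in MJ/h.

Q_c = 34400 MJ/h

vapour 95.0→56.1 °C: -50.181 kJ/kg
condensation at 56.1 °C: -518 kJ/kg
liquid 56.1→-54.1 °C: -236.93 kJ/kg
Δh = -50.181 + -518 + -236.93 = -805.11 kJ/kg
Q = ṁ·Δh = 11.86 kg/s × -805.11 kJ/kg = -9548.6 kJ/s
|Q| = 9548.6 kW = 34375 MJ/h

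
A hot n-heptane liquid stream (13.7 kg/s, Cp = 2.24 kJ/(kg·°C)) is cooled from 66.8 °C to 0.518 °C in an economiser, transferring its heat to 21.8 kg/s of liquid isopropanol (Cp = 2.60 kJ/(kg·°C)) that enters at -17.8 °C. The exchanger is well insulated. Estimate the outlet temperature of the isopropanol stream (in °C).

T_c,out = 18.1 °C

Heat released by hot stream: Q = 13.7 × 2.24 × (66.8 − 0.518) = 2034.1 kJ/s
Energy balance on cold side (adiabatic exchanger): Q = ṁ_c·Cp_c·(T_c,out − T_c,in)
T_c,out = -17.8 + 2034.1/(21.8 × 2.60) = 18.087 °C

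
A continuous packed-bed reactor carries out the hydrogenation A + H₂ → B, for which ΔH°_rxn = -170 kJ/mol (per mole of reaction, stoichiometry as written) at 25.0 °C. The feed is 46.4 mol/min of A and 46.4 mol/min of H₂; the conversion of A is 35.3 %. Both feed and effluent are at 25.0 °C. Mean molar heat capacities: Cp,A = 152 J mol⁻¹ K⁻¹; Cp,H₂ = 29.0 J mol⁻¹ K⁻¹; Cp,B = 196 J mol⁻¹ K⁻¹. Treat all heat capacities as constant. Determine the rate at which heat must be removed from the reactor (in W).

Q_out = 46400 W

Extent of reaction ξ = 0.353 × 46.4 = 16.379 mol/min
Reaction term: ξ·ΔH°_rxn = 16.379 × -170 = -2784.5 kJ/min
Q = ΔH = -2784.5 kJ/min = -46.408 kW
Heat removed = 46408 W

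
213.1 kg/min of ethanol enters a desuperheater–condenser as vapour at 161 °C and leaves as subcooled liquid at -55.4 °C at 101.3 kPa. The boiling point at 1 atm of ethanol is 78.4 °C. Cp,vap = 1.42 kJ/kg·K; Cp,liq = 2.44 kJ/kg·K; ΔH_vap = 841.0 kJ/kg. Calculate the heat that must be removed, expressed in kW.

vapour 161→78.4 °C: -117.29 kJ/kg
condensation at 78.4 °C: -841 kJ/kg
liquid 78.4→-55.4 °C: -326.47 kJ/kg
Δh = -117.29 + -841 + -326.47 = -1284.8 kJ/kg
Q = ṁ·Δh = 213.1 kg/min × -1284.8 kJ/kg = -273780 kJ/min
|Q| = 4563.1 kW

Q_c = 4560 kW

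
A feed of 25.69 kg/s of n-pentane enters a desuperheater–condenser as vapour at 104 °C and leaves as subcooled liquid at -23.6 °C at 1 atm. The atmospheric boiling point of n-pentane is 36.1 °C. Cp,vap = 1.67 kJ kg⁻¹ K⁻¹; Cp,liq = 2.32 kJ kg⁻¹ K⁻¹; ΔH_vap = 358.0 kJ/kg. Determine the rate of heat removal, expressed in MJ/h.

Q_c = 56400 MJ/h

vapour 104→36.1 °C: -113.39 kJ/kg
condensation at 36.1 °C: -358 kJ/kg
liquid 36.1→-23.6 °C: -138.5 kJ/kg
Δh = -113.39 + -358 + -138.5 = -609.9 kJ/kg
Q = ṁ·Δh = 25.69 kg/s × -609.9 kJ/kg = -15668 kJ/s
|Q| = 15668 kW = 56406 MJ/h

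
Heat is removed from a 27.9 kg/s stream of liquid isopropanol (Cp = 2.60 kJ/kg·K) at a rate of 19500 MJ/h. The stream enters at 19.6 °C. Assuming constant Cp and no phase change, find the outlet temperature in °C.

T_out = -55.1 °C

Q = 19500 MJ/h = 5416.7 kJ/s
ΔT = Q/(ṁ·Cp) = 5416.7/(27.9×2.60) = 74.671 K
T_out = 19.6 − 74.671 = -55.071 °C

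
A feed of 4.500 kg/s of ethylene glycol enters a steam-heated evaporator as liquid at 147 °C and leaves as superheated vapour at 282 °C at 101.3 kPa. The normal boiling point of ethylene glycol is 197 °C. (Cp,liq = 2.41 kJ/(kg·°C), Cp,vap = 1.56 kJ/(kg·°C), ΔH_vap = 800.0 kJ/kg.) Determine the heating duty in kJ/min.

liquid 147→197 °C: 120.5 kJ/kg
vaporisation at 197 °C: 800 kJ/kg
vapour 197→282 °C: 132.6 kJ/kg
Δh = 120.5 + 800 + 132.6 = 1053.1 kJ/kg
Q = ṁ·Δh = 4.500 kg/s × 1053.1 kJ/kg = 4738.9 kJ/s
|Q| = 4738.9 kW = 284340 kJ/min

Q = 284000 kJ/min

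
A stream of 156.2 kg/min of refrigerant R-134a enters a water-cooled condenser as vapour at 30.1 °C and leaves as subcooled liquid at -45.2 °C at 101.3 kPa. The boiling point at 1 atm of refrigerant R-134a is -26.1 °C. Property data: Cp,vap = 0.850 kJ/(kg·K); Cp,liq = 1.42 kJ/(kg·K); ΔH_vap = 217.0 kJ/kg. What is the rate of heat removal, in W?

Q_c = 760000 W

vapour 30.1→-26.1 °C: -47.77 kJ/kg
condensation at -26.1 °C: -217 kJ/kg
liquid -26.1→-45.2 °C: -27.122 kJ/kg
Δh = -47.77 + -217 + -27.122 = -291.89 kJ/kg
Q = ṁ·Δh = 156.2 kg/min × -291.89 kJ/kg = -45594 kJ/min
|Q| = 759.89 kW = 759890 W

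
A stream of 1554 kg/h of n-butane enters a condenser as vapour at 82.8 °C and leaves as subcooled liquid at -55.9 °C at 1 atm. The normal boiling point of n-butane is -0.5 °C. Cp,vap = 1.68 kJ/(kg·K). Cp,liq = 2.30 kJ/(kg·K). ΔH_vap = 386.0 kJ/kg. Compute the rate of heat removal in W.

vapour 82.8→-0.5 °C: -139.94 kJ/kg
condensation at -0.5 °C: -386 kJ/kg
liquid -0.5→-55.9 °C: -127.42 kJ/kg
Δh = -139.94 + -386 + -127.42 = -653.36 kJ/kg
Q = ṁ·Δh = 1554 kg/h × -653.36 kJ/kg = -1.0153e+06 kJ/h
|Q| = 282.04 kW = 282040 W

Q_c = 282000 W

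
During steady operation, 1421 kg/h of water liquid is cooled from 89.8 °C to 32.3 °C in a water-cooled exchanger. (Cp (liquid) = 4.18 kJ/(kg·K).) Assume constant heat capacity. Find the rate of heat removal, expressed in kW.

Q_c = 94.9 kW

Q = ṁ·Cp·ΔT = 1421 × 4.18 × (32.3 − 89.8) = -341540 kJ/h
Converting: 341540 / 3600 s = 94.871 kW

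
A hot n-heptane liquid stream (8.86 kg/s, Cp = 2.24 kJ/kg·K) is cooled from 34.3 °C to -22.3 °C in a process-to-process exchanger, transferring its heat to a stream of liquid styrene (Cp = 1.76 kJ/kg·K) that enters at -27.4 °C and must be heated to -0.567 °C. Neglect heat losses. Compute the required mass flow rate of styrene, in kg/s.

Heat released by hot stream: Q = 8.86 × 2.24 × (34.3 − -22.3) = 1123.3 kJ/s
Energy balance on cold side (adiabatic exchanger): Q = ṁ_c·Cp_c·(T_c,out − T_c,in)
ṁ_c = 1123.3 / [1.76 × (-0.567 − -27.4)] = 23.786 kg/s

ṁ_c = 23.8 kg/s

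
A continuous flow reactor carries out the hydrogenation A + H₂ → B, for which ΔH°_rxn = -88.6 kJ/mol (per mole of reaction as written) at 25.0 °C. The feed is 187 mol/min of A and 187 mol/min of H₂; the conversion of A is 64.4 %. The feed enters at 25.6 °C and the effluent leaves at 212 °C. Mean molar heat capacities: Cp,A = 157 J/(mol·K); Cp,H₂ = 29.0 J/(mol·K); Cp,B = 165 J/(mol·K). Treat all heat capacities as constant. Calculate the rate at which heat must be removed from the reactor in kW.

Q_out = 77.7 kW

Extent of reaction ξ = 0.644 × 187 = 120.43 mol/min
Reaction term: ξ·ΔH°_rxn = 120.43 × -88.6 = -10670 kJ/min
Sensible, feed 25.6→25 °C: -20.869 kJ/min
Outlet flows (mol/min): A 66.572, H₂ 66.572, B 120.43
Sensible, products 25→212 °C: 6031.3 kJ/min
Q = ΔH = -4659.5 kJ/min = -77.658 kW
Heat removed = 77.658 kW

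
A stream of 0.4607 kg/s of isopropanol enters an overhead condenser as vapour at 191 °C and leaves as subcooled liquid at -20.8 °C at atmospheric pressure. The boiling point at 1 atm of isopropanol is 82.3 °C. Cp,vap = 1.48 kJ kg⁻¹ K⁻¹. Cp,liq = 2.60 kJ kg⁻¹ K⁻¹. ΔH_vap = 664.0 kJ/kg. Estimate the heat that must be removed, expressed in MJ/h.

vapour 191→82.3 °C: -160.88 kJ/kg
condensation at 82.3 °C: -664 kJ/kg
liquid 82.3→-20.8 °C: -268.06 kJ/kg
Δh = -160.88 + -664 + -268.06 = -1092.9 kJ/kg
Q = ṁ·Δh = 0.4607 kg/s × -1092.9 kJ/kg = -503.52 kJ/s
|Q| = 503.52 kW = 1812.7 MJ/h

Q_c = 1810 MJ/h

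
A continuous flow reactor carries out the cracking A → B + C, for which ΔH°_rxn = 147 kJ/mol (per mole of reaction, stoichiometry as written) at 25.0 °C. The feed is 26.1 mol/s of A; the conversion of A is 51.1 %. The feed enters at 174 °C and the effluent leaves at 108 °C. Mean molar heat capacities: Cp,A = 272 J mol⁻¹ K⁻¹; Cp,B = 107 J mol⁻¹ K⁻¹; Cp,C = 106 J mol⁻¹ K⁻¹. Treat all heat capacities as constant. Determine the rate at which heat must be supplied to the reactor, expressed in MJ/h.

Extent of reaction ξ = 0.511 × 26.1 = 13.337 mol/s
Reaction term: ξ·ΔH°_rxn = 13.337 × 147 = 1960.6 kJ/s
Sensible, feed 174→25 °C: -1057.8 kJ/s
Outlet flows (mol/s): A 12.763, B 13.337, C 13.337
Sensible, products 25→108 °C: 523.92 kJ/s
Q = ΔH = 1426.7 kJ/s = 1426.7 kW
Heat supplied = 5136.1 MJ/h

Q_in = 5140 MJ/h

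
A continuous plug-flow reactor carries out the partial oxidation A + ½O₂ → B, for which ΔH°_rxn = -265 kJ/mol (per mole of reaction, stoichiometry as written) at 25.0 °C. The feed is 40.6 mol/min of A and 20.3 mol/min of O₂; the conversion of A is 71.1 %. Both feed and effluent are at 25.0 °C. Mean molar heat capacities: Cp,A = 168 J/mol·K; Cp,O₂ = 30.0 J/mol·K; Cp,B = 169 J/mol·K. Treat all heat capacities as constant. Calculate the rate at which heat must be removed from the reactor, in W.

Q_out = 127000 W

Extent of reaction ξ = 0.711 × 40.6 = 28.867 mol/min
Reaction term: ξ·ΔH°_rxn = 28.867 × -265 = -7649.6 kJ/min
Q = ΔH = -7649.6 kJ/min = -127.49 kW
Heat removed = 127490 W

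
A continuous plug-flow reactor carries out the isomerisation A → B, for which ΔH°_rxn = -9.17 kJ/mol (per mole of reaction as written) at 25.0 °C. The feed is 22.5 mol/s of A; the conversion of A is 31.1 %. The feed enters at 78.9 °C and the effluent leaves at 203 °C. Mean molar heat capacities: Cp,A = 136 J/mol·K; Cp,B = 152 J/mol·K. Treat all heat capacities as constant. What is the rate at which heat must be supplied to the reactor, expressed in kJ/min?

Extent of reaction ξ = 0.311 × 22.5 = 6.9975 mol/s
Reaction term: ξ·ΔH°_rxn = 6.9975 × -9.17 = -64.167 kJ/s
Sensible, feed 78.9→25 °C: -164.93 kJ/s
Outlet flows (mol/s): A 15.503, B 6.9975
Sensible, products 25→203 °C: 564.61 kJ/s
Q = ΔH = 335.51 kJ/s = 335.51 kW
Heat supplied = 20130 kJ/min

Q_in = 20100 kJ/min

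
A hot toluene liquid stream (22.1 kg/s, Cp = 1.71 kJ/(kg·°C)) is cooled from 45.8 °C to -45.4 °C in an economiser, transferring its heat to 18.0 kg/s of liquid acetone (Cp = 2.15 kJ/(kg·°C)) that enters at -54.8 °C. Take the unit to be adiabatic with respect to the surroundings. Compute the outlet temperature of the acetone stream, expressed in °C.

Heat released by hot stream: Q = 22.1 × 1.71 × (45.8 − -45.4) = 3446.5 kJ/s
Energy balance on cold side (adiabatic exchanger): Q = ṁ_c·Cp_c·(T_c,out − T_c,in)
T_c,out = -54.8 + 3446.5/(18.0 × 2.15) = 34.258 °C

T_c,out = 34.3 °C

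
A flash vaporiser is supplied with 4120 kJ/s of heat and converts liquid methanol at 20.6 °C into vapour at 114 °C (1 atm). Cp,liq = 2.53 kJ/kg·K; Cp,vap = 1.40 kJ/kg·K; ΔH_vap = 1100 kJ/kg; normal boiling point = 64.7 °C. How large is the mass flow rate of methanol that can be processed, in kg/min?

Δh = 2.53×(64.7−20.6) + 1100 + 1.40×(114−64.7) = 1280.6 kJ/kg
Q = 4120 kJ/s = 4120 kJ/s = 247200 kJ/min
ṁ = Q/Δh = 247200 / 1280.6 = 193.04 kg/min

ṁ = 193 kg/min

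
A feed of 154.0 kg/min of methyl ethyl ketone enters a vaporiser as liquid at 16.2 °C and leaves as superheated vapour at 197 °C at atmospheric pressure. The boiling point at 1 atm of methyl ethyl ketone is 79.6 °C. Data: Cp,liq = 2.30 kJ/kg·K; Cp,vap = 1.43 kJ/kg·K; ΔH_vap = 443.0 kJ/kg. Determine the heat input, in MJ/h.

Q = 6990 MJ/h

liquid 16.2→79.6 °C: 145.82 kJ/kg
vaporisation at 79.6 °C: 443 kJ/kg
vapour 79.6→197 °C: 167.88 kJ/kg
Δh = 145.82 + 443 + 167.88 = 756.7 kJ/kg
Q = ṁ·Δh = 154.0 kg/min × 756.7 kJ/kg = 116530 kJ/min
|Q| = 1942.2 kW = 6991.9 MJ/h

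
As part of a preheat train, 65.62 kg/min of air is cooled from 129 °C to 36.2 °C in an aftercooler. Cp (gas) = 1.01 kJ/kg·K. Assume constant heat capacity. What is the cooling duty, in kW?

Q_c = 103 kW

Q = ṁ·Cp·ΔT = 65.62 × 1.01 × (36.2 − 129) = -6150.4 kJ/min
Converting: 6150.4 / 60 s = 102.51 kW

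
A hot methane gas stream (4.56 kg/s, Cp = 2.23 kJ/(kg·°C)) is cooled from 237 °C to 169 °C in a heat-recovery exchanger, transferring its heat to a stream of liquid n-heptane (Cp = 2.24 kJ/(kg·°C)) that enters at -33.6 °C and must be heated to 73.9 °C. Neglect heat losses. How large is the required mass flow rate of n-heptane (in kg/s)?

ṁ_c = 2.87 kg/s

Heat released by hot stream: Q = 4.56 × 2.23 × (237 − 169) = 691.48 kJ/s
Energy balance on cold side (adiabatic exchanger): Q = ṁ_c·Cp_c·(T_c,out − T_c,in)
ṁ_c = 691.48 / [2.24 × (73.9 − -33.6)] = 2.8716 kg/s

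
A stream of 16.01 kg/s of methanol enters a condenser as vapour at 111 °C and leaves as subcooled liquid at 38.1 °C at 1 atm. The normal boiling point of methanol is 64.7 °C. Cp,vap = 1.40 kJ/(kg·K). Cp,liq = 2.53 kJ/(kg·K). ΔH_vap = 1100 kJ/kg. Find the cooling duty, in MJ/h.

vapour 111→64.7 °C: -64.82 kJ/kg
condensation at 64.7 °C: -1100 kJ/kg
liquid 64.7→38.1 °C: -67.298 kJ/kg
Δh = -64.82 + -1100 + -67.298 = -1232.1 kJ/kg
Q = ṁ·Δh = 16.01 kg/s × -1232.1 kJ/kg = -19726 kJ/s
|Q| = 19726 kW = 71014 MJ/h

Q_c = 71000 MJ/h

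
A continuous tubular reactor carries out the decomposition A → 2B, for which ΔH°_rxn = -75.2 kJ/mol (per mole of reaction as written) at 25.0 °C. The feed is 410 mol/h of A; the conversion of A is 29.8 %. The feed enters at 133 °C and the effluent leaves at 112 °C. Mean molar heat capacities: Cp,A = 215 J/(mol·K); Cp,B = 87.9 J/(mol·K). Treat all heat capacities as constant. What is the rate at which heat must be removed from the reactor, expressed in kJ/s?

Q_out = 3.18 kJ/s

Extent of reaction ξ = 0.298 × 410 = 122.18 mol/h
Reaction term: ξ·ΔH°_rxn = 122.18 × -75.2 = -9187.9 kJ/h
Sensible, feed 133→25 °C: -9520.2 kJ/h
Outlet flows (mol/h): A 287.82, B 244.36
Sensible, products 25→112 °C: 7252.4 kJ/h
Q = ΔH = -11456 kJ/h = -3.1822 kW
Heat removed = 3.1822 kJ/s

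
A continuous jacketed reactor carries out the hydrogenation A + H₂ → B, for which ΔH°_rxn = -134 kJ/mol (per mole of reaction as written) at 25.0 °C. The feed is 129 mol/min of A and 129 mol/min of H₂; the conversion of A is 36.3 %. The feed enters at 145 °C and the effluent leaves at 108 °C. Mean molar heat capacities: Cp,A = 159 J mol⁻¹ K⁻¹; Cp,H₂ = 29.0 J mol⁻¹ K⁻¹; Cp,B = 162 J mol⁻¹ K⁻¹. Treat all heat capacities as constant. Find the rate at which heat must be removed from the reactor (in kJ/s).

Q_out = 121 kJ/s

Extent of reaction ξ = 0.363 × 129 = 46.827 mol/min
Reaction term: ξ·ΔH°_rxn = 46.827 × -134 = -6274.8 kJ/min
Sensible, feed 145→25 °C: -2910.2 kJ/min
Outlet flows (mol/min): A 82.173, H₂ 82.173, B 46.827
Sensible, products 25→108 °C: 1911.9 kJ/min
Q = ΔH = -7273.2 kJ/min = -121.22 kW
Heat removed = 121.22 kJ/s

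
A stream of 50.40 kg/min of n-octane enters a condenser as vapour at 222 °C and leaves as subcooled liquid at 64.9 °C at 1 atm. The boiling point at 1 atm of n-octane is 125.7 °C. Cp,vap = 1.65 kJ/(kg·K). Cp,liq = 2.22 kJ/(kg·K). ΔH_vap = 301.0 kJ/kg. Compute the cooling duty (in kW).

Q_c = 500 kW

vapour 222→125.7 °C: -158.89 kJ/kg
condensation at 125.7 °C: -301 kJ/kg
liquid 125.7→64.9 °C: -134.98 kJ/kg
Δh = -158.89 + -301 + -134.98 = -594.87 kJ/kg
Q = ṁ·Δh = 50.40 kg/min × -594.87 kJ/kg = -29981 kJ/min
|Q| = 499.69 kW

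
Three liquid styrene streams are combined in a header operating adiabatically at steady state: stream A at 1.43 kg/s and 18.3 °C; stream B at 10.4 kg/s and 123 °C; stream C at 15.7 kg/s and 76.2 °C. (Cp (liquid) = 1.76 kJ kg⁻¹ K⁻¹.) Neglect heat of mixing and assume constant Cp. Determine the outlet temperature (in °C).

Energy balance with Q = 0: Σ ṁᵢCp,ᵢ(T_out − Tᵢ) = 0
Σ ṁᵢCp,ᵢTᵢ = 1.43×1.76×18.3 + 10.4×1.76×123 + 15.7×1.76×76.2 = 4403
Σ ṁᵢCp,ᵢ = 1.43×1.76 + 10.4×1.76 + 15.7×1.76 = 48.453
T_out = 4403 / 48.453 = 90.872 °C

T_out = 90.9 °C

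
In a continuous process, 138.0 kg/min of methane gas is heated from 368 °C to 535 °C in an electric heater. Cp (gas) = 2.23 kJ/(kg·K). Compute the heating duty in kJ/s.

Q = 857 kJ/s

Q = ṁ·Cp·ΔT = 138.0 × 2.23 × (535 − 368) = 51393 kJ/min
Converting: 51393 / 60 s = 856.54 kW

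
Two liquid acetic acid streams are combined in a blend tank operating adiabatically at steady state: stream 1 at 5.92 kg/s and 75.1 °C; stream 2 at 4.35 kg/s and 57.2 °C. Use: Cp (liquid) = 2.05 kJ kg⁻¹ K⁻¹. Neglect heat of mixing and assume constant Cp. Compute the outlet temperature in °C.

T_out = 67.5 °C

Adiabatic, steady state ⇒ Σ ṁᵢCp,ᵢ(T_out − Tᵢ) = 0
T_out = Σ ṁᵢCp,ᵢTᵢ / Σ ṁᵢCp,ᵢ
      = 1421.5 / 21.053 = 67.518 °C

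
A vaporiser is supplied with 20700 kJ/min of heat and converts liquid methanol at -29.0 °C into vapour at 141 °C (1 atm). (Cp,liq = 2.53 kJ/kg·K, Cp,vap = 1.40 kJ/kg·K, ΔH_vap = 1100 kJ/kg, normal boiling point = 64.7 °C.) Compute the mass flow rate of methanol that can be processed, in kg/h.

ṁ = 860 kg/h

Δh = 2.53×(64.7−-29.0) + 1100 + 1.40×(141−64.7) = 1443.9 kJ/kg
Q = 20700 kJ/min = 345 kJ/s = 1.242e+06 kJ/h
ṁ = Q/Δh = 1.242e+06 / 1443.9 = 860.18 kg/h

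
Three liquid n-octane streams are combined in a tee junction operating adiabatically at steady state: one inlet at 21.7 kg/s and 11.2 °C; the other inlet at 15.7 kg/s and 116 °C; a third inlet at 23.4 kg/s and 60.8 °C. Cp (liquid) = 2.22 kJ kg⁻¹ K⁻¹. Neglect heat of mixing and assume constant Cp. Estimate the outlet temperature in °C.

T_out = 57.4 °C

Adiabatic, steady state ⇒ Σ ṁᵢCp,ᵢ(T_out − Tᵢ) = 0
Σ ṁᵢCp,ᵢTᵢ = 21.7×2.22×11.2 + 15.7×2.22×116 + 23.4×2.22×60.8 = 7741.1
Σ ṁᵢCp,ᵢ = 21.7×2.22 + 15.7×2.22 + 23.4×2.22 = 134.98
T_out = 7741.1 / 134.98 = 57.351 °C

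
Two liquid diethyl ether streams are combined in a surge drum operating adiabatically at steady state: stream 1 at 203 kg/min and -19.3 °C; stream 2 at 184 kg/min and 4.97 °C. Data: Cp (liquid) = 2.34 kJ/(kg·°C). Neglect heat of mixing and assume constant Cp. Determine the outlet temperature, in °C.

T_out = -7.76 °C

Energy balance with Q = 0: Σ ṁᵢCp,ᵢ(T_out − Tᵢ) = 0
Σ ṁᵢCp,ᵢTᵢ = 203×2.34×-19.3 + 184×2.34×4.97 = -7028
Σ ṁᵢCp,ᵢ = 203×2.34 + 184×2.34 = 905.58
T_out = -7028 / 905.58 = -7.7608 °C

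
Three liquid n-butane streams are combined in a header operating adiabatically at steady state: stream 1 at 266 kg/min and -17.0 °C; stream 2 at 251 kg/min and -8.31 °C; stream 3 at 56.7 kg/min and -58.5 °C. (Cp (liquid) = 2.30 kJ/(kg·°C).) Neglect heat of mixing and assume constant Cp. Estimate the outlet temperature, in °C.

T_out = -17.3 °C

No heat crosses the boundary, so H_out = H_in.
Σ ṁᵢCp,ᵢTᵢ = 266×2.30×-17.0 + 251×2.30×-8.31 + 56.7×2.30×-58.5 = -22827
Σ ṁᵢCp,ᵢ = 266×2.30 + 251×2.30 + 56.7×2.30 = 1319.5
T_out = -22827 / 1319.5 = -17.3 °C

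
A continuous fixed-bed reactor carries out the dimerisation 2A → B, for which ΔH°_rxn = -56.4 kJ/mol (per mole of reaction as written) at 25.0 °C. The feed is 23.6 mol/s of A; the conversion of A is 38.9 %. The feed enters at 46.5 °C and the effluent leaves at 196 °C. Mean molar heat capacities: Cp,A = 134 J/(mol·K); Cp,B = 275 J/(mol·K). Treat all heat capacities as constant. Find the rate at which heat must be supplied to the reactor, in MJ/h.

Extent of reaction ξ = 0.389 × 23.6 / 2 = 4.5902 mol/s
Reaction term: ξ·ΔH°_rxn = 4.5902 × -56.4 = -258.89 kJ/s
Sensible, feed 46.5→25 °C: -67.992 kJ/s
Outlet flows (mol/s): A 14.42, B 4.5902
Sensible, products 25→196 °C: 546.26 kJ/s
Q = ΔH = 219.39 kJ/s = 219.39 kW
Heat supplied = 789.79 MJ/h

Q_in = 790 MJ/h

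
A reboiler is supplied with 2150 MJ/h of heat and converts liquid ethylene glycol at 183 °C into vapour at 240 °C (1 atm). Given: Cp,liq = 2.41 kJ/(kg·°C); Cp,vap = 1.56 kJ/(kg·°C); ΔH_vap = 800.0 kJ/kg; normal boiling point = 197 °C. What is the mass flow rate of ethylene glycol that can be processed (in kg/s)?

Δh = 2.41×(197−183) + 800.0 + 1.56×(240−197) = 900.82 kJ/kg
Q = 2150 MJ/h = 597.22 kJ/s = 597.22 kJ/s
ṁ = Q/Δh = 597.22 / 900.82 = 0.66298 kg/s

ṁ = 0.663 kg/s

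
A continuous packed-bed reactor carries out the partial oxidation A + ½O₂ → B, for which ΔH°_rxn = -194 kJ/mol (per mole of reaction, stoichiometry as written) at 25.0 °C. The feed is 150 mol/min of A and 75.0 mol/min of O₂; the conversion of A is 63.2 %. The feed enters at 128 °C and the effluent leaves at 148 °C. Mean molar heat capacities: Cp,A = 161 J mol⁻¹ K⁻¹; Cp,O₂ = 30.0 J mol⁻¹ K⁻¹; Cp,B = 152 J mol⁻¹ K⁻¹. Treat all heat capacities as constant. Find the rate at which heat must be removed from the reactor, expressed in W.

Extent of reaction ξ = 0.632 × 150 = 94.8 mol/min
Reaction term: ξ·ΔH°_rxn = 94.8 × -194 = -18391 kJ/min
Sensible, feed 128→25 °C: -2719.2 kJ/min
Outlet flows (mol/min): A 55.2, O₂ 27.6, B 94.8
Sensible, products 25→148 °C: 2967.4 kJ/min
Q = ΔH = -18143 kJ/min = -302.38 kW
Heat removed = 302380 W

Q_out = 302000 W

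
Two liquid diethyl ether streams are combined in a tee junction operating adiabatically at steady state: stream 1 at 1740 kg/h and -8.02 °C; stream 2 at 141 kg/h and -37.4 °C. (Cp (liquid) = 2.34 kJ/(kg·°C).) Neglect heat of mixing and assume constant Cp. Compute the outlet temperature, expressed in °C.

T_out = -10.2 °C

Adiabatic, steady state ⇒ Σ ṁᵢCp,ᵢ(T_out − Tᵢ) = 0
Σ ṁᵢCp,ᵢTᵢ = 1740×2.34×-8.02 + 141×2.34×-37.4 = -44994
Σ ṁᵢCp,ᵢ = 1740×2.34 + 141×2.34 = 4401.5
T_out = -44994 / 4401.5 = -10.222 °C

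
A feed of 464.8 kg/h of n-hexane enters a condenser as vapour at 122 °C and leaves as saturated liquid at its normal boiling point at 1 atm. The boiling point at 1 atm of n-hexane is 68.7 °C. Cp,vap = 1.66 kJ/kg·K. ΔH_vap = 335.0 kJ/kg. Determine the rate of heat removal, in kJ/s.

Q_c = 54.7 kJ/s

vapour 122→68.7 °C: -88.478 kJ/kg
condensation at 68.7 °C: -335 kJ/kg
Δh = -88.478 + -335 = -423.48 kJ/kg
Q = ṁ·Δh = 464.8 kg/h × -423.48 kJ/kg = -196830 kJ/h
|Q| = 54.676 kW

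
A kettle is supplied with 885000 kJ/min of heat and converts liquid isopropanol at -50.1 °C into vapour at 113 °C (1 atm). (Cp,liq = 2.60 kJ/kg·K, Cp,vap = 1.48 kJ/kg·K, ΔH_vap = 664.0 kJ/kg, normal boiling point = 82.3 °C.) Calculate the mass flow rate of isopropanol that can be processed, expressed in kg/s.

ṁ = 14.0 kg/s

Δh = 2.60×(82.3−-50.1) + 664.0 + 1.48×(113−82.3) = 1053.7 kJ/kg
Q = 885000 kJ/min = 14750 kJ/s = 14750 kJ/s
ṁ = Q/Δh = 14750 / 1053.7 = 13.999 kg/s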